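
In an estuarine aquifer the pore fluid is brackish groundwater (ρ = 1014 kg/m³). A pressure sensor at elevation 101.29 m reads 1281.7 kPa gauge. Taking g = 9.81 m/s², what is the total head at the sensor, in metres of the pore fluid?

ψ = P/(ρg) = 1281.7×1000 / (1014 × 9.81) = 128.85 m.
h = z + ψ = 101.29 + 128.85 = 230.14 m.

h ≈ 230.14 m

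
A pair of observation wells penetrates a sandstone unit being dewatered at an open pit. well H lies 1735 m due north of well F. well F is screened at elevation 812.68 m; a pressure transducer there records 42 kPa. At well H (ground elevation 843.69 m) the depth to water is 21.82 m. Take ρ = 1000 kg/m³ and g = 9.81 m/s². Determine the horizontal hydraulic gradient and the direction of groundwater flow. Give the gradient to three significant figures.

i ≈ 0.00283; groundwater flows toward the south

Pressure head at well F: ψ = P/(ρg) = 42×1000 / (1000 × 9.81) = 4.28 m.
Total head at well F: h = z + ψ = 812.68 + 4.28 = 816.96 m.
Total head at well H: h = 843.69 − 21.82 = 821.87 m.
Head difference: h(well F) − h(well H) = 816.96 − 821.87 = -4.91 m.
Hydraulic gradient: i = |Δh| / L = 4.91 / 1735 = 0.00283.
Flow is from higher to lower head: from well H toward well F, i.e. toward the south.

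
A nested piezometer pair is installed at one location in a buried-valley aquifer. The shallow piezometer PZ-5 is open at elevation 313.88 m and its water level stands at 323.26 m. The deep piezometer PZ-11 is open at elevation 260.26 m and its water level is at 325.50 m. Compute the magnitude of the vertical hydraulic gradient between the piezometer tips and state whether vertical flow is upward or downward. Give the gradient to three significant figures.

|i_v| ≈ 0.0418; vertical flow is upward

Total head at PZ-5: h = 323.26 m (water level in the standpipe).
Total head at PZ-11: h = 325.50 m.
Δh = h(PZ-5) − h(PZ-11) = 323.26 − 325.50 = -2.24 m.
Vertical separation Δz = 313.88 − 260.26 = 53.62 m.
|i_v| = |Δh| / Δz = 2.24 / 53.62 = 0.0418.
Head is higher in the deep piezometer, so vertical flow is upward (discharge condition).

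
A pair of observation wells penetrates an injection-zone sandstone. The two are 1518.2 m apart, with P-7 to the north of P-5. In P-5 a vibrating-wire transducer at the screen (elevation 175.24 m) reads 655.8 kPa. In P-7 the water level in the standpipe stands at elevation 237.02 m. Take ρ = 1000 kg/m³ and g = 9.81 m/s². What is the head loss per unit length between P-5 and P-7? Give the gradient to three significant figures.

Pressure head at P-5: ψ = P/(ρg) = 655.8×1000 / (1000 × 9.81) = 66.85 m.
Total head at P-5: h = z + ψ = 175.24 + 66.85 = 242.09 m.
Total head at P-7: h = 237.02 m (water level in the piezometer is the total head).
Head difference: h(P-5) − h(P-7) = 242.09 − 237.02 = 5.07 m.
Hydraulic gradient: i = |Δh| / L = 5.07 / 1518.2 = 0.00334.

i ≈ 0.00334 m/m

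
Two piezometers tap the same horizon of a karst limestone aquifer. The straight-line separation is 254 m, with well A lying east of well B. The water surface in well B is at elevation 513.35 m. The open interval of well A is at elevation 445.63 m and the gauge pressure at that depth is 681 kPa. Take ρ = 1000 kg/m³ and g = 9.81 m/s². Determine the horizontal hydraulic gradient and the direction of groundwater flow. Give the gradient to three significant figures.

Total head at well B: h = 513.35 m (water level in the piezometer is the total head).
Pressure head at well A: ψ = P/(ρg) = 681×1000 / (1000 × 9.81) = 69.42 m.
Total head at well A: h = z + ψ = 445.63 + 69.42 = 515.05 m.
Head difference: h(well B) − h(well A) = 513.35 − 515.05 = -1.70 m.
Hydraulic gradient: i = |Δh| / L = 1.70 / 254 = 0.00669.
Flow is from higher to lower head: from well A toward well B, i.e. toward the west.

i ≈ 0.00669; groundwater flows toward the west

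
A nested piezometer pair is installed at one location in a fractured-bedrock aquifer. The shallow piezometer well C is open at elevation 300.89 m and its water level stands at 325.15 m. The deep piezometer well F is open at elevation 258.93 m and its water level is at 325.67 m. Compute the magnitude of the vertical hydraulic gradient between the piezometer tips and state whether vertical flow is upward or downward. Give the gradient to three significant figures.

|i_v| ≈ 0.0124; vertical flow is upward

Total head at well C: h = 325.15 m (water level in the standpipe).
Total head at well F: h = 325.67 m.
Δh = h(well C) − h(well F) = 325.15 − 325.67 = -0.52 m.
Vertical separation Δz = 300.89 − 258.93 = 41.96 m.
|i_v| = |Δh| / Δz = 0.52 / 41.96 = 0.0124.
Head is higher in the deep piezometer, so vertical flow is upward (discharge condition).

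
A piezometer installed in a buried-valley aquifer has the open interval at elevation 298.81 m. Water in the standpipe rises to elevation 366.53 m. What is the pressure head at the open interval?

Total head h = 366.53 m (the water-surface elevation in the piezometer).
Pressure head ψ = h − z = 366.53 − 298.81 = 67.72 m.

ψ ≈ 67.72 m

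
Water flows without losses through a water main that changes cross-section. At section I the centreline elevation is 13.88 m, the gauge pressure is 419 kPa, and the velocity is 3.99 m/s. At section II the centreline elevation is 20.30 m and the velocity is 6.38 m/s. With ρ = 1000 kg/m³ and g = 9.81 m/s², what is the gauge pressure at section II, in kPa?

P₂ ≈ 344 kPa

Pressure head at I: ψ₁ = P₁/(ρg) = 419×1000 / (1000 × 9.81) = 42.71 m.
Velocity heads: v₁²/2g = 3.99²/19.62 = 0.811 m; v₂²/2g = 6.38²/19.62 = 2.075 m.
Total head H = z₁ + ψ₁ + v₁²/2g = 13.88 + 42.71 + 0.811 = 57.40 m.
ψ₂ = H − z₂ − v₂²/2g = 57.40 − 20.30 − 2.075 = 35.02 m.
P₂ = ρgψ₂ = 1000 × 9.81 × 35.02 ≈ 344 kPa.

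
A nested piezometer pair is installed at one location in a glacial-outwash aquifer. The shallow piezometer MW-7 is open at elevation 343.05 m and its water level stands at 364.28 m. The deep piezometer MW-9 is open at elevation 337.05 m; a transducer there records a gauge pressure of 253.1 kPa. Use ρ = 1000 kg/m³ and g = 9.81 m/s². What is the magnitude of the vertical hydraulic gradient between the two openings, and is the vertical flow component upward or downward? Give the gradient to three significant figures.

Total head at MW-7: h = 364.28 m (water level in the standpipe).
Pressure head at MW-9: ψ = P/(ρg) = 253.1×1000 / (1000 × 9.81) = 25.80 m.
Total head at MW-9: h = z + ψ = 337.05 + 25.80 = 362.85 m.
Δh = h(MW-7) − h(MW-9) = 364.28 − 362.85 = 1.43 m.
Vertical separation Δz = 343.05 − 337.05 = 6.00 m.
|i_v| = |Δh| / Δz = 1.43 / 6.00 = 0.238.
Head is higher in the shallow piezometer, so vertical flow is downward (recharge condition).

|i_v| ≈ 0.238; vertical flow is downward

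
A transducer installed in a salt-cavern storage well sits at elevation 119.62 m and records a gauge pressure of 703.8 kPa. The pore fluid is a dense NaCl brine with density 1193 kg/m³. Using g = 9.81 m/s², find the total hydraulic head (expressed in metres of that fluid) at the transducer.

h ≈ 179.76 m

ψ = P/(ρg) = 703.8×1000 / (1193 × 9.81) = 60.14 m.
h = z + ψ = 119.62 + 60.14 = 179.76 m.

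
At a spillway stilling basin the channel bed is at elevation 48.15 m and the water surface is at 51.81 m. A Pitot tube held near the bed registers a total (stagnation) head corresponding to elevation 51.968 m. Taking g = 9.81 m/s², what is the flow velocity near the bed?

v ≈ 1.76 m/s

Near the bed, under hydrostatic conditions, the piezometric head (z + ψ) equals the free-surface elevation, 51.81 m.
Velocity head = total − piezometric = 51.968 − 51.81 = 0.158 m.
v = √(2g·h_v) = √(2 × 9.81 × 0.158) = 1.76 m/s.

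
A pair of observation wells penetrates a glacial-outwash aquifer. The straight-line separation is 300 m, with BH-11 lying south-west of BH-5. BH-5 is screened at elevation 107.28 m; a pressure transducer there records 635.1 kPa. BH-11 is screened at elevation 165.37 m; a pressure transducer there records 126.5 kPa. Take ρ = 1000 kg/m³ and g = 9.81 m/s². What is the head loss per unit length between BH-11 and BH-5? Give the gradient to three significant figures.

i ≈ 0.0208 m/m

Pressure head at BH-5: ψ = P/(ρg) = 635.1×1000 / (1000 × 9.81) = 64.74 m.
Total head at BH-5: h = z + ψ = 107.28 + 64.74 = 172.02 m.
Pressure head at BH-11: ψ = P/(ρg) = 126.5×1000 / (1000 × 9.81) = 12.90 m.
Total head at BH-11: h = z + ψ = 165.37 + 12.90 = 178.27 m.
Head difference: h(BH-5) − h(BH-11) = 172.02 − 178.27 = -6.25 m.
Hydraulic gradient: i = |Δh| / L = 6.25 / 300 = 0.0208.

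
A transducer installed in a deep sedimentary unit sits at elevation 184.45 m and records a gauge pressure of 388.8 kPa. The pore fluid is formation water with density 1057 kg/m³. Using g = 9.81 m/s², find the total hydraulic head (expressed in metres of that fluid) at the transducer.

ψ = P/(ρg) = 388.8×1000 / (1057 × 9.81) = 37.50 m.
h = z + ψ = 184.45 + 37.50 = 221.95 m.

h ≈ 221.95 m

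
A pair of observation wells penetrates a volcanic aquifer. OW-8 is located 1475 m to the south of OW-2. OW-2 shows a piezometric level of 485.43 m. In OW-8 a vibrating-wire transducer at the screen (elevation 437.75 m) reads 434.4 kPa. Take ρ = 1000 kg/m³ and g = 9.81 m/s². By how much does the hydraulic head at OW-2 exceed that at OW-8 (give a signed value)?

Total head at OW-2: h = 485.43 m (water level in the piezometer is the total head).
Pressure head at OW-8: ψ = P/(ρg) = 434.4×1000 / (1000 × 9.81) = 44.28 m.
Total head at OW-8: h = z + ψ = 437.75 + 44.28 = 482.03 m.
Head difference: h(OW-2) − h(OW-8) = 485.43 − 482.03 = 3.40 m.

Δh ≈ 3.40 m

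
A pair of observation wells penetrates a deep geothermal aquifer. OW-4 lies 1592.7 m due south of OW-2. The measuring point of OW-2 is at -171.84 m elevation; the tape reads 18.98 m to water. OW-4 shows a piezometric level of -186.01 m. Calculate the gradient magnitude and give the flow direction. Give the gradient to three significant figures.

i ≈ 0.00302; groundwater flows toward the north

Total head at OW-2: h = -171.84 − 18.98 = -190.82 m.
Total head at OW-4: h = -186.01 m (water level in the piezometer is the total head).
Head difference: h(OW-2) − h(OW-4) = -190.82 − (-186.01) = -4.81 m.
Hydraulic gradient: i = |Δh| / L = 4.81 / 1592.7 = 0.00302.
Flow is from higher to lower head: from OW-4 toward OW-2, i.e. toward the north.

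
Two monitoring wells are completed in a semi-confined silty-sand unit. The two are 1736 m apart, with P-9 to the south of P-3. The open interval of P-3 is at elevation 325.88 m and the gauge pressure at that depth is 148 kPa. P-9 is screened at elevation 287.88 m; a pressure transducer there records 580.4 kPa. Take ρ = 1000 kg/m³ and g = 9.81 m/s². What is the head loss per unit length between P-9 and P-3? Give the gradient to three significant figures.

i ≈ 0.00350 m/m

Pressure head at P-3: ψ = P/(ρg) = 148×1000 / (1000 × 9.81) = 15.09 m.
Total head at P-3: h = z + ψ = 325.88 + 15.09 = 340.97 m.
Pressure head at P-9: ψ = P/(ρg) = 580.4×1000 / (1000 × 9.81) = 59.16 m.
Total head at P-9: h = z + ψ = 287.88 + 59.16 = 347.04 m.
Head difference: h(P-3) − h(P-9) = 340.97 − 347.04 = -6.07 m.
Hydraulic gradient: i = |Δh| / L = 6.07 / 1736 = 0.00350.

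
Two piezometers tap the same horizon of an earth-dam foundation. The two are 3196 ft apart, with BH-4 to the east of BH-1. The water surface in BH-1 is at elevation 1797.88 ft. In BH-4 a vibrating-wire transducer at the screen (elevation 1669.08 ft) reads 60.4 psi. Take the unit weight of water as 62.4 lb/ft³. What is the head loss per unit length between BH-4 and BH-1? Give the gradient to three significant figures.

Total head at BH-1: h = 1797.88 ft (water level in the piezometer is the total head).
Pressure head at BH-4: ψ = 144·P/γ = 144 × 60.4 / 62.4 = 139.38 ft.
Total head at BH-4: h = z + ψ = 1669.08 + 139.38 = 1808.46 ft.
Head difference: h(BH-1) − h(BH-4) = 1797.88 − 1808.46 = -10.58 ft.
Hydraulic gradient: i = |Δh| / L = 10.58 / 3196 = 0.00331.

i ≈ 0.00331 ft/ft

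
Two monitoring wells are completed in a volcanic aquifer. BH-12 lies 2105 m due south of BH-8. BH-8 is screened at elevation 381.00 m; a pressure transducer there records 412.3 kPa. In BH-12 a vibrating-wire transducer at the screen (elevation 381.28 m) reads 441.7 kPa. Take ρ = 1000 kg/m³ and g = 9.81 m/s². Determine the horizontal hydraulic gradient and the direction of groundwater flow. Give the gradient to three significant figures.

i ≈ 0.00156; groundwater flows toward the north

Pressure head at BH-8: ψ = P/(ρg) = 412.3×1000 / (1000 × 9.81) = 42.03 m.
Total head at BH-8: h = z + ψ = 381.00 + 42.03 = 423.03 m.
Pressure head at BH-12: ψ = P/(ρg) = 441.7×1000 / (1000 × 9.81) = 45.03 m.
Total head at BH-12: h = z + ψ = 381.28 + 45.03 = 426.31 m.
Head difference: h(BH-8) − h(BH-12) = 423.03 − 426.31 = -3.28 m.
Hydraulic gradient: i = |Δh| / L = 3.28 / 2105 = 0.00156.
Flow is from higher to lower head: from BH-12 toward BH-8, i.e. toward the north.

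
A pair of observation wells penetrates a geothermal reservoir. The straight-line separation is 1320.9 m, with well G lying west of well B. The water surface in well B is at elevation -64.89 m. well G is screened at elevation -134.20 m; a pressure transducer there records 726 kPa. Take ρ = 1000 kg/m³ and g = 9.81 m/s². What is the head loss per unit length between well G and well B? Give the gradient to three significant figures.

Total head at well B: h = -64.89 m (water level in the piezometer is the total head).
Pressure head at well G: ψ = P/(ρg) = 726×1000 / (1000 × 9.81) = 74.01 m.
Total head at well G: h = z + ψ = -134.20 + 74.01 = -60.19 m.
Head difference: h(well B) − h(well G) = -64.89 − (-60.19) = -4.70 m.
Hydraulic gradient: i = |Δh| / L = 4.70 / 1320.9 = 0.00356.

i ≈ 0.00356 m/m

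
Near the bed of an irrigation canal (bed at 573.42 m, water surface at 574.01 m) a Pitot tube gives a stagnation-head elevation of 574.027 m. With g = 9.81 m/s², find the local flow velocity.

Near the bed, under hydrostatic conditions, the piezometric head (z + ψ) equals the free-surface elevation, 574.01 m.
Velocity head = total − piezometric = 574.027 − 574.01 = 0.017 m.
v = √(2g·h_v) = √(2 × 9.81 × 0.017) = 0.578 m/s.

v ≈ 0.578 m/s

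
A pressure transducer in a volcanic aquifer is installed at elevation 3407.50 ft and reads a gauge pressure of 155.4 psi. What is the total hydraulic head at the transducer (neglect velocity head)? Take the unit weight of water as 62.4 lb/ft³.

h ≈ 3766.12 ft

ψ = 144·P/γ = 144 × 155.4 / 62.4 = 358.62 ft.
h = z + ψ = 3407.50 + 358.62 = 3766.12 ft.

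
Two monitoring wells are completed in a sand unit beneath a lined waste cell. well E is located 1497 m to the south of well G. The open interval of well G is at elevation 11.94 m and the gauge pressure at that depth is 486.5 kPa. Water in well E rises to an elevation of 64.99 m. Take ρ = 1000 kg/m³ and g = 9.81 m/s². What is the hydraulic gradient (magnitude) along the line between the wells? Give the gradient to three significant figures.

Pressure head at well G: ψ = P/(ρg) = 486.5×1000 / (1000 × 9.81) = 49.59 m.
Total head at well G: h = z + ψ = 11.94 + 49.59 = 61.53 m.
Total head at well E: h = 64.99 m (water level in the piezometer is the total head).
Head difference: h(well G) − h(well E) = 61.53 − 64.99 = -3.46 m.
Hydraulic gradient: i = |Δh| / L = 3.46 / 1497 = 0.00231.

i ≈ 0.00231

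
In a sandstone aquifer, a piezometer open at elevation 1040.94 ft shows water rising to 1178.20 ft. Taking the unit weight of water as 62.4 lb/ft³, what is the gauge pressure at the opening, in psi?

Pressure head ψ = h − z = 1178.20 − 1040.94 = 137.26 ft.
P = γ·ψ / 144 = 62.4 × 137.26 / 144 = 59.5 psi.

P ≈ 59.5 psi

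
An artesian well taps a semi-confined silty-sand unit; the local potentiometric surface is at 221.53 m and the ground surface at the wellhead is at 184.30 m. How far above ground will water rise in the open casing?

Water rises to the potentiometric surface, so the rise above ground = 221.53 − 184.30 = 37.23 m.

≈ 37.23 m above ground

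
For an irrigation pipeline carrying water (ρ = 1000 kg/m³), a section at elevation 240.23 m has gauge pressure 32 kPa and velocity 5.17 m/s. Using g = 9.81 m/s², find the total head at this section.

h ≈ 244.85 m

Pressure head ψ = P/(ρg) = 32×1000 / (1000 × 9.81) = 3.26 m.
Velocity head = v²/(2g) = 5.17² / (2 × 9.81) = 1.362 m.
h = z + ψ + v²/(2g) = 240.23 + 3.26 + 1.362 = 244.85 m.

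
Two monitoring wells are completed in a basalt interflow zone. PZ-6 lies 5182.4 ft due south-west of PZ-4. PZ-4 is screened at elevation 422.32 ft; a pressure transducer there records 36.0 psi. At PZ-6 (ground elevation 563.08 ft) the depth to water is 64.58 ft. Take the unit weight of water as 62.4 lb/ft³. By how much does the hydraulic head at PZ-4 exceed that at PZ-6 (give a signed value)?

Pressure head at PZ-4: ψ = 144·P/γ = 144 × 36.0 / 62.4 = 83.08 ft.
Total head at PZ-4: h = z + ψ = 422.32 + 83.08 = 505.40 ft.
Total head at PZ-6: h = 563.08 − 64.58 = 498.50 ft.
Head difference: h(PZ-4) − h(PZ-6) = 505.40 − 498.50 = 6.90 ft.

Δh ≈ 6.90 ft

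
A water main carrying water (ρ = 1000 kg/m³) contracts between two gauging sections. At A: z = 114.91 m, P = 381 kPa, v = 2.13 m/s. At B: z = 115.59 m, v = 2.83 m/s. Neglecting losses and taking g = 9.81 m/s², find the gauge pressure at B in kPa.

Pressure head at A: ψ₁ = P₁/(ρg) = 381×1000 / (1000 × 9.81) = 38.84 m.
Velocity heads: v₁²/2g = 2.13²/19.62 = 0.231 m; v₂²/2g = 2.83²/19.62 = 0.408 m.
Total head H = z₁ + ψ₁ + v₁²/2g = 114.91 + 38.84 + 0.231 = 153.98 m.
ψ₂ = H − z₂ − v₂²/2g = 153.98 − 115.59 − 0.408 = 37.98 m.
P₂ = ρgψ₂ = 1000 × 9.81 × 37.98 ≈ 373 kPa.

P₂ ≈ 373 kPa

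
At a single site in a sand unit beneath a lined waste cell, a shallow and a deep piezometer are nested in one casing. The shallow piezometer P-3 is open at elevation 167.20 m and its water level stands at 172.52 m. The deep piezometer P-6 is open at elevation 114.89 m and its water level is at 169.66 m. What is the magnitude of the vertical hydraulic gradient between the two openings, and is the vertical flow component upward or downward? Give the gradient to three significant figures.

Total head at P-3: h = 172.52 m (water level in the standpipe).
Total head at P-6: h = 169.66 m.
Δh = h(P-3) − h(P-6) = 172.52 − 169.66 = 2.86 m.
Vertical separation Δz = 167.20 − 114.89 = 52.31 m.
|i_v| = |Δh| / Δz = 2.86 / 52.31 = 0.0547.
Head is higher in the shallow piezometer, so vertical flow is downward (recharge condition).

|i_v| ≈ 0.0547; vertical flow is downward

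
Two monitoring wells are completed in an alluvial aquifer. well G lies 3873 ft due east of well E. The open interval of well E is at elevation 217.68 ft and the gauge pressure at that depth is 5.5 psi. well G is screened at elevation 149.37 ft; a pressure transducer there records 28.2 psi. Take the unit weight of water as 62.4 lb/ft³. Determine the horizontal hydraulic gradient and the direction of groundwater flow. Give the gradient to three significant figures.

i ≈ 0.00411; groundwater flows toward the east

Pressure head at well E: ψ = 144·P/γ = 144 × 5.5 / 62.4 = 12.69 ft.
Total head at well E: h = z + ψ = 217.68 + 12.69 = 230.37 ft.
Pressure head at well G: ψ = 144·P/γ = 144 × 28.2 / 62.4 = 65.08 ft.
Total head at well G: h = z + ψ = 149.37 + 65.08 = 214.45 ft.
Head difference: h(well E) − h(well G) = 230.37 − 214.45 = 15.92 ft.
Hydraulic gradient: i = |Δh| / L = 15.92 / 3873 = 0.00411.
Flow is from higher to lower head: from well E toward well G, i.e. toward the east.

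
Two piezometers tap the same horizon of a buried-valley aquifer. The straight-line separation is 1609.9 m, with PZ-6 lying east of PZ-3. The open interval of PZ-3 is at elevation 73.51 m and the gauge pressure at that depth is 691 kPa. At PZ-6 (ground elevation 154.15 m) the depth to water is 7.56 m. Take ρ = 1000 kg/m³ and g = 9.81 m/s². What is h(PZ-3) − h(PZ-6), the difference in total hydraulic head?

Pressure head at PZ-3: ψ = P/(ρg) = 691×1000 / (1000 × 9.81) = 70.44 m.
Total head at PZ-3: h = z + ψ = 73.51 + 70.44 = 143.95 m.
Total head at PZ-6: h = 154.15 − 7.56 = 146.59 m.
Head difference: h(PZ-3) − h(PZ-6) = 143.95 − 146.59 = -2.64 m.

Δh ≈ -2.64 m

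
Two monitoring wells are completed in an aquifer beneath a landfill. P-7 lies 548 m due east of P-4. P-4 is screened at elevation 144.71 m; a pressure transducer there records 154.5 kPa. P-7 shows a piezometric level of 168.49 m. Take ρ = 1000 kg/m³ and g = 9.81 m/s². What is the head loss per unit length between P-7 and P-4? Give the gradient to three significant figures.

Pressure head at P-4: ψ = P/(ρg) = 154.5×1000 / (1000 × 9.81) = 15.75 m.
Total head at P-4: h = z + ψ = 144.71 + 15.75 = 160.46 m.
Total head at P-7: h = 168.49 m (water level in the piezometer is the total head).
Head difference: h(P-4) − h(P-7) = 160.46 − 168.49 = -8.03 m.
Hydraulic gradient: i = |Δh| / L = 8.03 / 548 = 0.0147.

i ≈ 0.0147 m/m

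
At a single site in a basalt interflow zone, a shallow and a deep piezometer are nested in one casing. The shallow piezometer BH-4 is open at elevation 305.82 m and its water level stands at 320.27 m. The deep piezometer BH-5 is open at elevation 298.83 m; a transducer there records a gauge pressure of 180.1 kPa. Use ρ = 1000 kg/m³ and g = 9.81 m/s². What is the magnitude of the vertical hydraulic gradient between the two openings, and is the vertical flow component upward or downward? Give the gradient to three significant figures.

|i_v| ≈ 0.441; vertical flow is downward

Total head at BH-4: h = 320.27 m (water level in the standpipe).
Pressure head at BH-5: ψ = P/(ρg) = 180.1×1000 / (1000 × 9.81) = 18.36 m.
Total head at BH-5: h = z + ψ = 298.83 + 18.36 = 317.19 m.
Δh = h(BH-4) − h(BH-5) = 320.27 − 317.19 = 3.08 m.
Vertical separation Δz = 305.82 − 298.83 = 6.99 m.
|i_v| = |Δh| / Δz = 3.08 / 6.99 = 0.441.
Head is higher in the shallow piezometer, so vertical flow is downward (recharge condition).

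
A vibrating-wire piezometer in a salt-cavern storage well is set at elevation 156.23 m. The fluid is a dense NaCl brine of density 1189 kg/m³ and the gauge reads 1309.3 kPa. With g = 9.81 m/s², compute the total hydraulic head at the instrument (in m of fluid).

ψ = P/(ρg) = 1309.3×1000 / (1189 × 9.81) = 112.25 m.
h = z + ψ = 156.23 + 112.25 = 268.48 m.

h ≈ 268.48 m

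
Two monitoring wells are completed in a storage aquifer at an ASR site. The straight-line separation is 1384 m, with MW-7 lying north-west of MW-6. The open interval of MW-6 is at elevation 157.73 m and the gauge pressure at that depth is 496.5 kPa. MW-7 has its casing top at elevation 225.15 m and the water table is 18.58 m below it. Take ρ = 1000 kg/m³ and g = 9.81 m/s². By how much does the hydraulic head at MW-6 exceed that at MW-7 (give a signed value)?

Pressure head at MW-6: ψ = P/(ρg) = 496.5×1000 / (1000 × 9.81) = 50.61 m.
Total head at MW-6: h = z + ψ = 157.73 + 50.61 = 208.34 m.
Total head at MW-7: h = 225.15 − 18.58 = 206.57 m.
Head difference: h(MW-6) − h(MW-7) = 208.34 − 206.57 = 1.77 m.

Δh ≈ 1.77 m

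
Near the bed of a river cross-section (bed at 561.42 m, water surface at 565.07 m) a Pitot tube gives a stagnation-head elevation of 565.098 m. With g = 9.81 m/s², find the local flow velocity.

v ≈ 0.741 m/s

Near the bed, under hydrostatic conditions, the piezometric head (z + ψ) equals the free-surface elevation, 565.07 m.
Velocity head = total − piezometric = 565.098 − 565.07 = 0.028 m.
v = √(2g·h_v) = √(2 × 9.81 × 0.028) = 0.741 m/s.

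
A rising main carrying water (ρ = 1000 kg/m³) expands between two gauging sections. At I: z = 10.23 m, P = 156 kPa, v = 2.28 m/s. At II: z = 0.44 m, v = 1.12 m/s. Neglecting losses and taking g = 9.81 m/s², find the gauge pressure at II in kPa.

P₂ ≈ 254 kPa

Pressure head at I: ψ₁ = P₁/(ρg) = 156×1000 / (1000 × 9.81) = 15.90 m.
Velocity heads: v₁²/2g = 2.28²/19.62 = 0.265 m; v₂²/2g = 1.12²/19.62 = 0.064 m.
Total head H = z₁ + ψ₁ + v₁²/2g = 10.23 + 15.90 + 0.265 = 26.40 m.
ψ₂ = H − z₂ − v₂²/2g = 26.40 − 0.44 − 0.064 = 25.90 m.
P₂ = ρgψ₂ = 1000 × 9.81 × 25.90 ≈ 254 kPa.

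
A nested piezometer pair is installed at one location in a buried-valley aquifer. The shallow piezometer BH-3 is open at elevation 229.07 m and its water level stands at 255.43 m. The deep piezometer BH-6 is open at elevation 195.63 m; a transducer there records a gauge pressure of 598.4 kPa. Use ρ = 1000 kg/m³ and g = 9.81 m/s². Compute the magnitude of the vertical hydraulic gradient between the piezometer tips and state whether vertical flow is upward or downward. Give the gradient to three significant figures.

Total head at BH-3: h = 255.43 m (water level in the standpipe).
Pressure head at BH-6: ψ = P/(ρg) = 598.4×1000 / (1000 × 9.81) = 61.00 m.
Total head at BH-6: h = z + ψ = 195.63 + 61.00 = 256.63 m.
Δh = h(BH-3) − h(BH-6) = 255.43 − 256.63 = -1.20 m.
Vertical separation Δz = 229.07 − 195.63 = 33.44 m.
|i_v| = |Δh| / Δz = 1.20 / 33.44 = 0.0359.
Head is higher in the deep piezometer, so vertical flow is upward (discharge condition).

|i_v| ≈ 0.0359; vertical flow is upward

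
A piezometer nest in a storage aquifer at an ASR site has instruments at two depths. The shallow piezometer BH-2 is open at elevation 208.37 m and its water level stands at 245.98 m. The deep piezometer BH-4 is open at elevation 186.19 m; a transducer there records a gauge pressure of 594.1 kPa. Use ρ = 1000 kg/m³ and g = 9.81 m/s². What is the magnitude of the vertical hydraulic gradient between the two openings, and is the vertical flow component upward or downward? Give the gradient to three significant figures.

Total head at BH-2: h = 245.98 m (water level in the standpipe).
Pressure head at BH-4: ψ = P/(ρg) = 594.1×1000 / (1000 × 9.81) = 60.56 m.
Total head at BH-4: h = z + ψ = 186.19 + 60.56 = 246.75 m.
Δh = h(BH-2) − h(BH-4) = 245.98 − 246.75 = -0.77 m.
Vertical separation Δz = 208.37 − 186.19 = 22.18 m.
|i_v| = |Δh| / Δz = 0.77 / 22.18 = 0.0347.
Head is higher in the deep piezometer, so vertical flow is upward (discharge condition).

|i_v| ≈ 0.0347; vertical flow is upward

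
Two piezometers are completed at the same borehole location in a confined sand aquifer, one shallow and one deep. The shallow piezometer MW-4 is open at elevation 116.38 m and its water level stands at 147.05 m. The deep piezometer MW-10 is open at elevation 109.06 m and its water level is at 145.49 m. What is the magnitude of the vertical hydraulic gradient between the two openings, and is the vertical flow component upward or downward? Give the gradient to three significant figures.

|i_v| ≈ 0.213; vertical flow is downward

Total head at MW-4: h = 147.05 m (water level in the standpipe).
Total head at MW-10: h = 145.49 m.
Δh = h(MW-4) − h(MW-10) = 147.05 − 145.49 = 1.56 m.
Vertical separation Δz = 116.38 − 109.06 = 7.32 m.
|i_v| = |Δh| / Δz = 1.56 / 7.32 = 0.213.
Head is higher in the shallow piezometer, so vertical flow is downward (recharge condition).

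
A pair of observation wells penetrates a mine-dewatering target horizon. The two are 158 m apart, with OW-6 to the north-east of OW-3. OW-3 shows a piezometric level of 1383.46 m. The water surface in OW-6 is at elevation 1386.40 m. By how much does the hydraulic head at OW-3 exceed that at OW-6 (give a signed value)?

Total head at OW-3: h = 1383.46 m (water level in the piezometer is the total head).
Total head at OW-6: h = 1386.40 m (water level in the piezometer is the total head).
Head difference: h(OW-3) − h(OW-6) = 1383.46 − 1386.40 = -2.94 m.

Δh ≈ -2.94 m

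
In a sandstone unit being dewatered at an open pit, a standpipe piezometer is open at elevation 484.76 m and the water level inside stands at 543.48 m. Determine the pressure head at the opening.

Total head h = 543.48 m (the water-surface elevation in the piezometer).
Pressure head ψ = h − z = 543.48 − 484.76 = 58.72 m.

ψ ≈ 58.72 m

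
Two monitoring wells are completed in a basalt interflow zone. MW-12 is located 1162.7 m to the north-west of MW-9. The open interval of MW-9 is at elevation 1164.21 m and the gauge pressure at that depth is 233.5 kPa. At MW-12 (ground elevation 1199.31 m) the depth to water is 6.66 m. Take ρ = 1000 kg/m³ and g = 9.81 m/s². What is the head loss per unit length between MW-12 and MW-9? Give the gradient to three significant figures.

i ≈ 0.00399 m/m

Pressure head at MW-9: ψ = P/(ρg) = 233.5×1000 / (1000 × 9.81) = 23.80 m.
Total head at MW-9: h = z + ψ = 1164.21 + 23.80 = 1188.01 m.
Total head at MW-12: h = 1199.31 − 6.66 = 1192.65 m.
Head difference: h(MW-9) − h(MW-12) = 1188.01 − 1192.65 = -4.64 m.
Hydraulic gradient: i = |Δh| / L = 4.64 / 1162.7 = 0.00399.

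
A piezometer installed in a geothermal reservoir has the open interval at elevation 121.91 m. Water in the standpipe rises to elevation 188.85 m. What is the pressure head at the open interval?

ψ ≈ 66.94 m

Total head h = 188.85 m (the water-surface elevation in the piezometer).
Pressure head ψ = h − z = 188.85 − 121.91 = 66.94 m.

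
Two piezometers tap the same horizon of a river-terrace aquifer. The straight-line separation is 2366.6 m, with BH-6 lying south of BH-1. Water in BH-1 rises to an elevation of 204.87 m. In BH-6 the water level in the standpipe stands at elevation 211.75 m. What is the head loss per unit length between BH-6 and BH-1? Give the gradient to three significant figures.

Total head at BH-1: h = 204.87 m (water level in the piezometer is the total head).
Total head at BH-6: h = 211.75 m (water level in the piezometer is the total head).
Head difference: h(BH-1) − h(BH-6) = 204.87 − 211.75 = -6.88 m.
Hydraulic gradient: i = |Δh| / L = 6.88 / 2366.6 = 0.00291.

i ≈ 0.00291 m/m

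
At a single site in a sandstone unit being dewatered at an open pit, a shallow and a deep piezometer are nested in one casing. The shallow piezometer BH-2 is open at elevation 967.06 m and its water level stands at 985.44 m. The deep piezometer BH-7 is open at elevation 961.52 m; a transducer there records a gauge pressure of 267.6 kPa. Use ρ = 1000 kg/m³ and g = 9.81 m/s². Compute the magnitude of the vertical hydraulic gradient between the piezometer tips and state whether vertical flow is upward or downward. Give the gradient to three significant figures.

|i_v| ≈ 0.606; vertical flow is upward

Total head at BH-2: h = 985.44 m (water level in the standpipe).
Pressure head at BH-7: ψ = P/(ρg) = 267.6×1000 / (1000 × 9.81) = 27.28 m.
Total head at BH-7: h = z + ψ = 961.52 + 27.28 = 988.80 m.
Δh = h(BH-2) − h(BH-7) = 985.44 − 988.80 = -3.36 m.
Vertical separation Δz = 967.06 − 961.52 = 5.54 m.
|i_v| = |Δh| / Δz = 3.36 / 5.54 = 0.606.
Head is higher in the deep piezometer, so vertical flow is upward (discharge condition).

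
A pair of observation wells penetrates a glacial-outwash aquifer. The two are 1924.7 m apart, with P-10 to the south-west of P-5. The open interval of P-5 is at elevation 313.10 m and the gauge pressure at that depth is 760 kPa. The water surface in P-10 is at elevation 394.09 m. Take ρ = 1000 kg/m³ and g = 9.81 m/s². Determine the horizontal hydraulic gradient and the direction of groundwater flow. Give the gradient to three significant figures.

Pressure head at P-5: ψ = P/(ρg) = 760×1000 / (1000 × 9.81) = 77.47 m.
Total head at P-5: h = z + ψ = 313.10 + 77.47 = 390.57 m.
Total head at P-10: h = 394.09 m (water level in the piezometer is the total head).
Head difference: h(P-5) − h(P-10) = 390.57 − 394.09 = -3.52 m.
Hydraulic gradient: i = |Δh| / L = 3.52 / 1924.7 = 0.00183.
Flow is from higher to lower head: from P-10 toward P-5, i.e. toward the north-east.

i ≈ 0.00183; groundwater flows toward the north-east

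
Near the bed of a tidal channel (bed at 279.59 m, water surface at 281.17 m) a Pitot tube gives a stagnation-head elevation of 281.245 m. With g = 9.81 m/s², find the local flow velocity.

Near the bed, under hydrostatic conditions, the piezometric head (z + ψ) equals the free-surface elevation, 281.17 m.
Velocity head = total − piezometric = 281.245 − 281.17 = 0.075 m.
v = √(2g·h_v) = √(2 × 9.81 × 0.075) = 1.21 m/s.

v ≈ 1.21 m/s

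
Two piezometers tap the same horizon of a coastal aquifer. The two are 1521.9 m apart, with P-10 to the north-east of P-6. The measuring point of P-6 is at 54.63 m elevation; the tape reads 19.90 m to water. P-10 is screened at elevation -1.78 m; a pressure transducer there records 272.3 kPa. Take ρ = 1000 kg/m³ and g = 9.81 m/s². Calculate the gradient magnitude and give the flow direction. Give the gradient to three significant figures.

Total head at P-6: h = 54.63 − 19.90 = 34.73 m.
Pressure head at P-10: ψ = P/(ρg) = 272.3×1000 / (1000 × 9.81) = 27.76 m.
Total head at P-10: h = z + ψ = -1.78 + 27.76 = 25.98 m.
Head difference: h(P-6) − h(P-10) = 34.73 − 25.98 = 8.75 m.
Hydraulic gradient: i = |Δh| / L = 8.75 / 1521.9 = 0.00575.
Flow is from higher to lower head: from P-6 toward P-10, i.e. toward the north-east.

i ≈ 0.00575; groundwater flows toward the north-east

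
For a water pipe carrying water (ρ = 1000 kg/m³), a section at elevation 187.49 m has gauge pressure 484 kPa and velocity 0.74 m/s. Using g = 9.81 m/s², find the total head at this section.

Pressure head ψ = P/(ρg) = 484×1000 / (1000 × 9.81) = 49.34 m.
Velocity head = v²/(2g) = 0.74² / (2 × 9.81) = 0.028 m.
h = z + ψ + v²/(2g) = 187.49 + 49.34 + 0.028 = 236.86 m.

h ≈ 236.86 m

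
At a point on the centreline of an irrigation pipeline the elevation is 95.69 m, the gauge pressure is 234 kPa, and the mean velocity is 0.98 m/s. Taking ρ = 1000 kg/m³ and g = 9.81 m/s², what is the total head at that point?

Pressure head ψ = P/(ρg) = 234×1000 / (1000 × 9.81) = 23.85 m.
Velocity head = v²/(2g) = 0.98² / (2 × 9.81) = 0.049 m.
h = z + ψ + v²/(2g) = 95.69 + 23.85 + 0.049 = 119.59 m.

h ≈ 119.59 m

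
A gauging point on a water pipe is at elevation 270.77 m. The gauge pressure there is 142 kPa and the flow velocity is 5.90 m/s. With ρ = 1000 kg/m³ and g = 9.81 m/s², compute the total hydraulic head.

h ≈ 287.02 m

Pressure head ψ = P/(ρg) = 142×1000 / (1000 × 9.81) = 14.48 m.
Velocity head = v²/(2g) = 5.90² / (2 × 9.81) = 1.774 m.
h = z + ψ + v²/(2g) = 270.77 + 14.48 + 1.774 = 287.02 m.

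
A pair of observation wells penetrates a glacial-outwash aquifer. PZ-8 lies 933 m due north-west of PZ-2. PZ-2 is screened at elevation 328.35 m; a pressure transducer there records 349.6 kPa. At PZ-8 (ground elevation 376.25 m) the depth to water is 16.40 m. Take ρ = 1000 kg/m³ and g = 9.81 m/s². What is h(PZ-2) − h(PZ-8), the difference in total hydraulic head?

Δh ≈ 4.14 m

Pressure head at PZ-2: ψ = P/(ρg) = 349.6×1000 / (1000 × 9.81) = 35.64 m.
Total head at PZ-2: h = z + ψ = 328.35 + 35.64 = 363.99 m.
Total head at PZ-8: h = 376.25 − 16.40 = 359.85 m.
Head difference: h(PZ-2) − h(PZ-8) = 363.99 − 359.85 = 4.14 m.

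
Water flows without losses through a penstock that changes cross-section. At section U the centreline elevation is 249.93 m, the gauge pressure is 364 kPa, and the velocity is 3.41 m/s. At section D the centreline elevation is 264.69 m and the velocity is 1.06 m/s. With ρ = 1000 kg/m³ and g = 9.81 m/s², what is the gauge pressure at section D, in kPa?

P₂ ≈ 224 kPa

Pressure head at U: ψ₁ = P₁/(ρg) = 364×1000 / (1000 × 9.81) = 37.10 m.
Velocity heads: v₁²/2g = 3.41²/19.62 = 0.593 m; v₂²/2g = 1.06²/19.62 = 0.057 m.
Total head H = z₁ + ψ₁ + v₁²/2g = 249.93 + 37.10 + 0.593 = 287.62 m.
ψ₂ = H − z₂ − v₂²/2g = 287.62 − 264.69 − 0.057 = 22.87 m.
P₂ = ρgψ₂ = 1000 × 9.81 × 22.87 ≈ 224 kPa.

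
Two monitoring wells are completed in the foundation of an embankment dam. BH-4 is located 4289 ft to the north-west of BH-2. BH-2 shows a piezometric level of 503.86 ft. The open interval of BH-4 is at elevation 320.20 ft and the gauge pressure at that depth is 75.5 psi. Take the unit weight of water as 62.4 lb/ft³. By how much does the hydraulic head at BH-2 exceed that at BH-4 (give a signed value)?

Total head at BH-2: h = 503.86 ft (water level in the piezometer is the total head).
Pressure head at BH-4: ψ = 144·P/γ = 144 × 75.5 / 62.4 = 174.23 ft.
Total head at BH-4: h = z + ψ = 320.20 + 174.23 = 494.43 ft.
Head difference: h(BH-2) − h(BH-4) = 503.86 − 494.43 = 9.43 ft.

Δh ≈ 9.43 ft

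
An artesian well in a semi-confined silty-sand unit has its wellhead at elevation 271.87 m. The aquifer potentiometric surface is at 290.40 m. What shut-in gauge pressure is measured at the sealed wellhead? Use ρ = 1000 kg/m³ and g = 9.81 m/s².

P ≈ 182 kPa

Head above the cap: Δh = 290.40 − 271.87 = 18.53 m.
P = ρgΔh = 1000 × 9.81 × 18.53 = 181779 Pa ≈ 182 kPa.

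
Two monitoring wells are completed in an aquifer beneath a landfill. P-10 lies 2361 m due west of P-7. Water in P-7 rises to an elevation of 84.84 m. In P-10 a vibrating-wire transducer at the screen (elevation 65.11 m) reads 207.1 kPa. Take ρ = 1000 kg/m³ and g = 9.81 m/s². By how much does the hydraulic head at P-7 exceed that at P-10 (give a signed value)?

Total head at P-7: h = 84.84 m (water level in the piezometer is the total head).
Pressure head at P-10: ψ = P/(ρg) = 207.1×1000 / (1000 × 9.81) = 21.11 m.
Total head at P-10: h = z + ψ = 65.11 + 21.11 = 86.22 m.
Head difference: h(P-7) − h(P-10) = 84.84 − 86.22 = -1.38 m.

Δh ≈ -1.38 m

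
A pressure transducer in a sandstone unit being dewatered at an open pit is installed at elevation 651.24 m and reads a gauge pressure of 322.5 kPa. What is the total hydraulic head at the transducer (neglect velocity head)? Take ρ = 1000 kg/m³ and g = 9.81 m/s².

h ≈ 684.11 m

ψ = P/(ρg) = 322.5×1000 / (1000 × 9.81) = 32.87 m.
h = z + ψ = 651.24 + 32.87 = 684.11 m.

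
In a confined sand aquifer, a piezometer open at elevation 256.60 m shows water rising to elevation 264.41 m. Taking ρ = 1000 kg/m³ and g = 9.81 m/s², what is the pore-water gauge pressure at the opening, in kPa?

Pressure head ψ = h − z = 264.41 − 256.60 = 7.81 m.
P = ρgψ = 1000 × 9.81 × 7.81 = 76616 Pa ≈ 76.6 kPa.

P ≈ 76.6 kPa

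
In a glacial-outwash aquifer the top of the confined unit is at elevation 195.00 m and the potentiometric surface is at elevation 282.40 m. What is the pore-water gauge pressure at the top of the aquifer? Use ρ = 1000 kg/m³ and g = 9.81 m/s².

P ≈ 857 kPa

Pressure head at the aquifer top: ψ = h − z = 282.40 − 195.00 = 87.40 m.
P = ρgψ = 1000 × 9.81 × 87.40 = 857394 Pa ≈ 857 kPa.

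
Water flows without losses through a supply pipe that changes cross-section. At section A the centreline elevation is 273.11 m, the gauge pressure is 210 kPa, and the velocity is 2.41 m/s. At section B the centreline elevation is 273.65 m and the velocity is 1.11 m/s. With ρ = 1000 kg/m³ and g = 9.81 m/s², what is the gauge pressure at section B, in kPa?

P₂ ≈ 207 kPa

Pressure head at A: ψ₁ = P₁/(ρg) = 210×1000 / (1000 × 9.81) = 21.41 m.
Velocity heads: v₁²/2g = 2.41²/19.62 = 0.296 m; v₂²/2g = 1.11²/19.62 = 0.063 m.
Total head H = z₁ + ψ₁ + v₁²/2g = 273.11 + 21.41 + 0.296 = 294.82 m.
ψ₂ = H − z₂ − v₂²/2g = 294.82 − 273.65 − 0.063 = 21.11 m.
P₂ = ρgψ₂ = 1000 × 9.81 × 21.11 ≈ 207 kPa.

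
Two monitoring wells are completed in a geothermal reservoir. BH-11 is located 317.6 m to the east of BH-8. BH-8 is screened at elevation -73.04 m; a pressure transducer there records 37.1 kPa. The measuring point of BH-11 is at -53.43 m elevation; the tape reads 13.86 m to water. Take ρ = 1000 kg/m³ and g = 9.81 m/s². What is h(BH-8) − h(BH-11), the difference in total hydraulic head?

Δh ≈ -1.97 m

Pressure head at BH-8: ψ = P/(ρg) = 37.1×1000 / (1000 × 9.81) = 3.78 m.
Total head at BH-8: h = z + ψ = -73.04 + 3.78 = -69.26 m.
Total head at BH-11: h = -53.43 − 13.86 = -67.29 m.
Head difference: h(BH-8) − h(BH-11) = -69.26 − (-67.29) = -1.97 m.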